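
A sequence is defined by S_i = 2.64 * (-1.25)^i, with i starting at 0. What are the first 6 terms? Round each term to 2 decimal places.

This is a geometric sequence.
i=0: S_0 = 2.64 * (-1.25)^0 = 2.64
i=1: S_1 = 2.64 * (-1.25)^1 = -3.3
i=2: S_2 = 2.64 * (-1.25)^2 ≈ 4.13
i=3: S_3 = 2.64 * (-1.25)^3 ≈ -5.16
i=4: S_4 = 2.64 * (-1.25)^4 ≈ 6.45
i=5: S_5 = 2.64 * (-1.25)^5 ≈ -8.06
The first 6 terms are: [2.64, -3.3, 4.13, -5.16, 6.45, -8.06]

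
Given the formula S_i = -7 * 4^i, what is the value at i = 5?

S_5 = -7 * 4^5 = -7 * 1024 = -7168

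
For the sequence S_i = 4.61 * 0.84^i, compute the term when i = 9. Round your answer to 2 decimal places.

S_9 = 4.61 * 0.84^9 ≈ 4.61 * 0.2082 ≈ 0.96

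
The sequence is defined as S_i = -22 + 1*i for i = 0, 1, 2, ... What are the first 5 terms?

This is an arithmetic sequence.
i=0: S_0 = -22 + 1*0 = -22
i=1: S_1 = -22 + 1*1 = -21
i=2: S_2 = -22 + 1*2 = -20
i=3: S_3 = -22 + 1*3 = -19
i=4: S_4 = -22 + 1*4 = -18
The first 5 terms are: [-22, -21, -20, -19, -18]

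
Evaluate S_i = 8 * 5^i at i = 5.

S_5 = 8 * 5^5 = 8 * 3125 = 25000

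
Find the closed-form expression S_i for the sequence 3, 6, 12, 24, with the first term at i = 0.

Check ratios: 6 / 3 = 2.0
Common ratio r = 2.
First term a = 3.
Formula: S_i = 3 * 2^i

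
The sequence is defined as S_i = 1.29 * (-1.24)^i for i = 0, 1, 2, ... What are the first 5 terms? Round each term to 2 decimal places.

This is a geometric sequence.
i=0: S_0 = 1.29 * (-1.24)^0 = 1.29
i=1: S_1 = 1.29 * (-1.24)^1 ≈ -1.6
i=2: S_2 = 1.29 * (-1.24)^2 ≈ 1.98
i=3: S_3 = 1.29 * (-1.24)^3 ≈ -2.46
i=4: S_4 = 1.29 * (-1.24)^4 ≈ 3.05
The first 5 terms are: [1.29, -1.6, 1.98, -2.46, 3.05]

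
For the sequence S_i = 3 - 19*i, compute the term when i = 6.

S_6 = 3 + -19*6 = 3 + -114 = -111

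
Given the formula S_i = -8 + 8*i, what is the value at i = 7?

S_7 = -8 + 8*7 = -8 + 56 = 48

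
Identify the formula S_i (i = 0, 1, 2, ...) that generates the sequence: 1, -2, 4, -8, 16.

Check ratios: -2 / 1 = -2.0
Common ratio r = -2.
First term a = 1.
Formula: S_i = 1 * (-2)^i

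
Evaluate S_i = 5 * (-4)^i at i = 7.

S_7 = 5 * (-4)^7 = 5 * -16384 = -81920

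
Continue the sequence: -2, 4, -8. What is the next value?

Ratios: 4 / -2 = -2.0
This is a geometric sequence with common ratio r = -2.
Next term = -8 * -2 = 16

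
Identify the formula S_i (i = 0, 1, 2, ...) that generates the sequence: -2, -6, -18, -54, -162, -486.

Check ratios: -6 / -2 = 3.0
Common ratio r = 3.
First term a = -2.
Formula: S_i = -2 * 3^i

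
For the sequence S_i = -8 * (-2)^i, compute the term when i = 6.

S_6 = -8 * (-2)^6 = -8 * 64 = -512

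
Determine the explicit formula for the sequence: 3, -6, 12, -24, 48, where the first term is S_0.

Check ratios: -6 / 3 = -2.0
Common ratio r = -2.
First term a = 3.
Formula: S_i = 3 * (-2)^i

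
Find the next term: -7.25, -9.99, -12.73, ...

Differences: -9.99 - -7.25 = -2.74
This is an arithmetic sequence with common difference d = -2.74.
Next term = -12.73 + -2.74 = -15.47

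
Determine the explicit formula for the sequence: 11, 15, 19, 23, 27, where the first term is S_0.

Check differences: 15 - 11 = 4
19 - 15 = 4
Common difference d = 4.
First term a = 11.
Formula: S_i = 11 + 4*i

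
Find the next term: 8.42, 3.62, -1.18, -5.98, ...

Differences: 3.62 - 8.42 = -4.8
This is an arithmetic sequence with common difference d = -4.8.
Next term = -5.98 + -4.8 = -10.78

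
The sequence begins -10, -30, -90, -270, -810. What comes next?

Ratios: -30 / -10 = 3.0
This is a geometric sequence with common ratio r = 3.
Next term = -810 * 3 = -2430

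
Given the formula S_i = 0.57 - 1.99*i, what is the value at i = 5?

S_5 = 0.57 + -1.99*5 = 0.57 + -9.95 = -9.38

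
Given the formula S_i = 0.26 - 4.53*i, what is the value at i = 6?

S_6 = 0.26 + -4.53*6 = 0.26 + -27.18 = -26.92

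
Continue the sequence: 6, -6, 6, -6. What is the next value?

Ratios: -6 / 6 = -1.0
This is a geometric sequence with common ratio r = -1.
Next term = -6 * -1 = 6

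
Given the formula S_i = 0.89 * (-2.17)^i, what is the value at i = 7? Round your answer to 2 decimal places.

S_7 = 0.89 * (-2.17)^7 ≈ 0.89 * -226.5782 ≈ -201.65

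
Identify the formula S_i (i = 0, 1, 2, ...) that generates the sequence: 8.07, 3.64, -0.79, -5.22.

Check differences: 3.64 - 8.07 = -4.43
-0.79 - 3.64 = -4.43
Common difference d = -4.43.
First term a = 8.07.
Formula: S_i = 8.07 - 4.43*i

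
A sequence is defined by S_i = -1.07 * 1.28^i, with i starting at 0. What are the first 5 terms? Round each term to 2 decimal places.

This is a geometric sequence.
i=0: S_0 = -1.07 * 1.28^0 = -1.07
i=1: S_1 = -1.07 * 1.28^1 ≈ -1.37
i=2: S_2 = -1.07 * 1.28^2 ≈ -1.75
i=3: S_3 = -1.07 * 1.28^3 ≈ -2.24
i=4: S_4 = -1.07 * 1.28^4 ≈ -2.87
The first 5 terms are: [-1.07, -1.37, -1.75, -2.24, -2.87]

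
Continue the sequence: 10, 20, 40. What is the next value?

Ratios: 20 / 10 = 2.0
This is a geometric sequence with common ratio r = 2.
Next term = 40 * 2 = 80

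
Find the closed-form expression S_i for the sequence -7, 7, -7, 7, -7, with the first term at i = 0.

Check ratios: 7 / -7 = -1.0
Common ratio r = -1.
First term a = -7.
Formula: S_i = -7 * (-1)^i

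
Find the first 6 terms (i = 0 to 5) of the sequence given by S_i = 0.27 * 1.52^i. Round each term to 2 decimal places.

This is a geometric sequence.
i=0: S_0 = 0.27 * 1.52^0 = 0.27
i=1: S_1 = 0.27 * 1.52^1 ≈ 0.41
i=2: S_2 = 0.27 * 1.52^2 ≈ 0.62
i=3: S_3 = 0.27 * 1.52^3 ≈ 0.95
i=4: S_4 = 0.27 * 1.52^4 ≈ 1.44
i=5: S_5 = 0.27 * 1.52^5 ≈ 2.19
The first 6 terms are: [0.27, 0.41, 0.62, 0.95, 1.44, 2.19]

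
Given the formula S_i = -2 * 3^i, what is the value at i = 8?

S_8 = -2 * 3^8 = -2 * 6561 = -13122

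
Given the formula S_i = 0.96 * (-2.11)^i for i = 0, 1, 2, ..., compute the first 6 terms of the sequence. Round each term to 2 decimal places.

This is a geometric sequence.
i=0: S_0 = 0.96 * (-2.11)^0 = 0.96
i=1: S_1 = 0.96 * (-2.11)^1 ≈ -2.03
i=2: S_2 = 0.96 * (-2.11)^2 ≈ 4.27
i=3: S_3 = 0.96 * (-2.11)^3 ≈ -9.02
i=4: S_4 = 0.96 * (-2.11)^4 ≈ 19.03
i=5: S_5 = 0.96 * (-2.11)^5 ≈ -40.15
The first 6 terms are: [0.96, -2.03, 4.27, -9.02, 19.03, -40.15]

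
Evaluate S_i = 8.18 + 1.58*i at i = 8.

S_8 = 8.18 + 1.58*8 = 8.18 + 12.64 = 20.82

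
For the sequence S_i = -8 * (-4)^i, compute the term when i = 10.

S_10 = -8 * (-4)^10 = -8 * 1048576 = -8388608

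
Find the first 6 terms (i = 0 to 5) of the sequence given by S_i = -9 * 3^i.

This is a geometric sequence.
i=0: S_0 = -9 * 3^0 = -9
i=1: S_1 = -9 * 3^1 = -27
i=2: S_2 = -9 * 3^2 = -81
i=3: S_3 = -9 * 3^3 = -243
i=4: S_4 = -9 * 3^4 = -729
i=5: S_5 = -9 * 3^5 = -2187
The first 6 terms are: [-9, -27, -81, -243, -729, -2187]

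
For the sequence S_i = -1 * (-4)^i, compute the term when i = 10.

S_10 = -1 * (-4)^10 = -1 * 1048576 = -1048576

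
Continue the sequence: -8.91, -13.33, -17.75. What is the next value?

Differences: -13.33 - -8.91 = -4.42
This is an arithmetic sequence with common difference d = -4.42.
Next term = -17.75 + -4.42 = -22.17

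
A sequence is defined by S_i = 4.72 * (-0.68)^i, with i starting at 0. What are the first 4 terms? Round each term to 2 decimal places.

This is a geometric sequence.
i=0: S_0 = 4.72 * (-0.68)^0 = 4.72
i=1: S_1 = 4.72 * (-0.68)^1 ≈ -3.21
i=2: S_2 = 4.72 * (-0.68)^2 ≈ 2.18
i=3: S_3 = 4.72 * (-0.68)^3 ≈ -1.48
The first 4 terms are: [4.72, -3.21, 2.18, -1.48]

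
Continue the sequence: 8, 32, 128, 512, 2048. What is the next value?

Ratios: 32 / 8 = 4.0
This is a geometric sequence with common ratio r = 4.
Next term = 2048 * 4 = 8192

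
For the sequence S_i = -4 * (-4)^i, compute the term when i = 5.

S_5 = -4 * (-4)^5 = -4 * -1024 = 4096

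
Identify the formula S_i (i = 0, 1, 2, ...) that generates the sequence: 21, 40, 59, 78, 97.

Check differences: 40 - 21 = 19
59 - 40 = 19
Common difference d = 19.
First term a = 21.
Formula: S_i = 21 + 19*i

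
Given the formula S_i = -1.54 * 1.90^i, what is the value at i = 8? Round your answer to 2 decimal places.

S_8 = -1.54 * 1.9^8 ≈ -1.54 * 169.8356 ≈ -261.55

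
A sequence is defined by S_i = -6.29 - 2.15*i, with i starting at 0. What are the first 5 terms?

This is an arithmetic sequence.
i=0: S_0 = -6.29 + -2.15*0 = -6.29
i=1: S_1 = -6.29 + -2.15*1 = -8.44
i=2: S_2 = -6.29 + -2.15*2 = -10.59
i=3: S_3 = -6.29 + -2.15*3 = -12.74
i=4: S_4 = -6.29 + -2.15*4 = -14.89
The first 5 terms are: [-6.29, -8.44, -10.59, -12.74, -14.89]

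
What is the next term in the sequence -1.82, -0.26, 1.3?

Differences: -0.26 - -1.82 = 1.56
This is an arithmetic sequence with common difference d = 1.56.
Next term = 1.3 + 1.56 = 2.86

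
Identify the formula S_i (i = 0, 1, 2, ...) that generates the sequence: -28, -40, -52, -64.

Check differences: -40 - -28 = -12
-52 - -40 = -12
Common difference d = -12.
First term a = -28.
Formula: S_i = -28 - 12*i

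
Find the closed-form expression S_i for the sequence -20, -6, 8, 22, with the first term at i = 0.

Check differences: -6 - -20 = 14
8 - -6 = 14
Common difference d = 14.
First term a = -20.
Formula: S_i = -20 + 14*i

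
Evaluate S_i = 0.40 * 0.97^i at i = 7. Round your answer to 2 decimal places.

S_7 = 0.4 * 0.97^7 ≈ 0.4 * 0.808 ≈ 0.32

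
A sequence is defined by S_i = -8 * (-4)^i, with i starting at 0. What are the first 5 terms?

This is a geometric sequence.
i=0: S_0 = -8 * (-4)^0 = -8
i=1: S_1 = -8 * (-4)^1 = 32
i=2: S_2 = -8 * (-4)^2 = -128
i=3: S_3 = -8 * (-4)^3 = 512
i=4: S_4 = -8 * (-4)^4 = -2048
The first 5 terms are: [-8, 32, -128, 512, -2048]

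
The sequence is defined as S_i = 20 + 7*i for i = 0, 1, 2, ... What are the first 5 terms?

This is an arithmetic sequence.
i=0: S_0 = 20 + 7*0 = 20
i=1: S_1 = 20 + 7*1 = 27
i=2: S_2 = 20 + 7*2 = 34
i=3: S_3 = 20 + 7*3 = 41
i=4: S_4 = 20 + 7*4 = 48
The first 5 terms are: [20, 27, 34, 41, 48]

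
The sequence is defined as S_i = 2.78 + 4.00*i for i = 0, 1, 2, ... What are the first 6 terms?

This is an arithmetic sequence.
i=0: S_0 = 2.78 + 4.0*0 = 2.78
i=1: S_1 = 2.78 + 4.0*1 = 6.78
i=2: S_2 = 2.78 + 4.0*2 = 10.78
i=3: S_3 = 2.78 + 4.0*3 = 14.78
i=4: S_4 = 2.78 + 4.0*4 = 18.78
i=5: S_5 = 2.78 + 4.0*5 = 22.78
The first 6 terms are: [2.78, 6.78, 10.78, 14.78, 18.78, 22.78]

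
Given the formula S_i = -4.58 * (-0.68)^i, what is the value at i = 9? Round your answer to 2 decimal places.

S_9 = -4.58 * (-0.68)^9 ≈ -4.58 * -0.0311 ≈ 0.14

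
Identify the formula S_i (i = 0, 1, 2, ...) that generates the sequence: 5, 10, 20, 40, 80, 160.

Check ratios: 10 / 5 = 2.0
Common ratio r = 2.
First term a = 5.
Formula: S_i = 5 * 2^i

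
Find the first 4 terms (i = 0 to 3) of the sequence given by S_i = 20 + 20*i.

This is an arithmetic sequence.
i=0: S_0 = 20 + 20*0 = 20
i=1: S_1 = 20 + 20*1 = 40
i=2: S_2 = 20 + 20*2 = 60
i=3: S_3 = 20 + 20*3 = 80
The first 4 terms are: [20, 40, 60, 80]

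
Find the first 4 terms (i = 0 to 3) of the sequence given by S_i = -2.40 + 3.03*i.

This is an arithmetic sequence.
i=0: S_0 = -2.4 + 3.03*0 = -2.4
i=1: S_1 = -2.4 + 3.03*1 = 0.63
i=2: S_2 = -2.4 + 3.03*2 = 3.66
i=3: S_3 = -2.4 + 3.03*3 = 6.69
The first 4 terms are: [-2.4, 0.63, 3.66, 6.69]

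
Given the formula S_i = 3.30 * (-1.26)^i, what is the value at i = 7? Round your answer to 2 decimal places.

S_7 = 3.3 * (-1.26)^7 ≈ 3.3 * -5.0419 ≈ -16.64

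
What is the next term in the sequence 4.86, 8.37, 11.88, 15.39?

Differences: 8.37 - 4.86 = 3.51
This is an arithmetic sequence with common difference d = 3.51.
Next term = 15.39 + 3.51 = 18.9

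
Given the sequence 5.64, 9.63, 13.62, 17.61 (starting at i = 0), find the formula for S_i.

Check differences: 9.63 - 5.64 = 3.99
13.62 - 9.63 = 3.99
Common difference d = 3.99.
First term a = 5.64.
Formula: S_i = 5.64 + 3.99*i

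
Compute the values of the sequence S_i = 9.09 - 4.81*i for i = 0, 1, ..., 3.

This is an arithmetic sequence.
i=0: S_0 = 9.09 + -4.81*0 = 9.09
i=1: S_1 = 9.09 + -4.81*1 = 4.28
i=2: S_2 = 9.09 + -4.81*2 = -0.53
i=3: S_3 = 9.09 + -4.81*3 = -5.34
The first 4 terms are: [9.09, 4.28, -0.53, -5.34]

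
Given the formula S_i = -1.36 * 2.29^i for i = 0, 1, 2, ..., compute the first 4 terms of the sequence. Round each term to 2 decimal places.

This is a geometric sequence.
i=0: S_0 = -1.36 * 2.29^0 = -1.36
i=1: S_1 = -1.36 * 2.29^1 ≈ -3.11
i=2: S_2 = -1.36 * 2.29^2 ≈ -7.13
i=3: S_3 = -1.36 * 2.29^3 ≈ -16.33
The first 4 terms are: [-1.36, -3.11, -7.13, -16.33]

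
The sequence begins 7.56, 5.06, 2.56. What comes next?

Differences: 5.06 - 7.56 = -2.5
This is an arithmetic sequence with common difference d = -2.5.
Next term = 2.56 + -2.5 = 0.06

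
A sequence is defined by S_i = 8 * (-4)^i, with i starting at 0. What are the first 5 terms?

This is a geometric sequence.
i=0: S_0 = 8 * (-4)^0 = 8
i=1: S_1 = 8 * (-4)^1 = -32
i=2: S_2 = 8 * (-4)^2 = 128
i=3: S_3 = 8 * (-4)^3 = -512
i=4: S_4 = 8 * (-4)^4 = 2048
The first 5 terms are: [8, -32, 128, -512, 2048]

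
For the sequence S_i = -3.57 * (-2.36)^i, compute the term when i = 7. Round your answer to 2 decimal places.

S_7 = -3.57 * (-2.36)^7 ≈ -3.57 * -407.7407 ≈ 1455.63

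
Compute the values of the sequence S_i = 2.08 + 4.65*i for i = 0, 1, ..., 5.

This is an arithmetic sequence.
i=0: S_0 = 2.08 + 4.65*0 = 2.08
i=1: S_1 = 2.08 + 4.65*1 = 6.73
i=2: S_2 = 2.08 + 4.65*2 = 11.38
i=3: S_3 = 2.08 + 4.65*3 = 16.03
i=4: S_4 = 2.08 + 4.65*4 = 20.68
i=5: S_5 = 2.08 + 4.65*5 = 25.33
The first 6 terms are: [2.08, 6.73, 11.38, 16.03, 20.68, 25.33]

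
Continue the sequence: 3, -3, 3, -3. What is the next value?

Ratios: -3 / 3 = -1.0
This is a geometric sequence with common ratio r = -1.
Next term = -3 * -1 = 3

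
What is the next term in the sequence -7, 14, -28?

Ratios: 14 / -7 = -2.0
This is a geometric sequence with common ratio r = -2.
Next term = -28 * -2 = 56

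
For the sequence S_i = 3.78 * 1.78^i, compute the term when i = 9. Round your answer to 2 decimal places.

S_9 = 3.78 * 1.78^9 ≈ 3.78 * 179.3825 ≈ 678.07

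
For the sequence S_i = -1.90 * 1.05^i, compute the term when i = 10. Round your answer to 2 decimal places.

S_10 = -1.9 * 1.05^10 ≈ -1.9 * 1.6289 ≈ -3.09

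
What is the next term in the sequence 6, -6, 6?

Ratios: -6 / 6 = -1.0
This is a geometric sequence with common ratio r = -1.
Next term = 6 * -1 = -6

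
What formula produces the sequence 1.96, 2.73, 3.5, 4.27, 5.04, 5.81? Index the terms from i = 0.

Check differences: 2.73 - 1.96 = 0.77
3.5 - 2.73 = 0.77
Common difference d = 0.77.
First term a = 1.96.
Formula: S_i = 1.96 + 0.77*i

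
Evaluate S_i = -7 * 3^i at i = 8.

S_8 = -7 * 3^8 = -7 * 6561 = -45927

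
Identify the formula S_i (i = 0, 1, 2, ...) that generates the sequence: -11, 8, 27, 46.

Check differences: 8 - -11 = 19
27 - 8 = 19
Common difference d = 19.
First term a = -11.
Formula: S_i = -11 + 19*i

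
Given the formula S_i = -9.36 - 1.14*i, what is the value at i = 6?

S_6 = -9.36 + -1.14*6 = -9.36 + -6.84 = -16.2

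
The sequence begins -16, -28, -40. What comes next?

Differences: -28 - -16 = -12
This is an arithmetic sequence with common difference d = -12.
Next term = -40 + -12 = -52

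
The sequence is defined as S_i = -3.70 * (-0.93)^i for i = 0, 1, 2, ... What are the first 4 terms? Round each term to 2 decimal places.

This is a geometric sequence.
i=0: S_0 = -3.7 * (-0.93)^0 = -3.7
i=1: S_1 = -3.7 * (-0.93)^1 ≈ 3.44
i=2: S_2 = -3.7 * (-0.93)^2 ≈ -3.2
i=3: S_3 = -3.7 * (-0.93)^3 ≈ 2.98
The first 4 terms are: [-3.7, 3.44, -3.2, 2.98]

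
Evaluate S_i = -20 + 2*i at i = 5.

S_5 = -20 + 2*5 = -20 + 10 = -10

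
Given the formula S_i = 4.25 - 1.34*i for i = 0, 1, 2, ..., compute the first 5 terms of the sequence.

This is an arithmetic sequence.
i=0: S_0 = 4.25 + -1.34*0 = 4.25
i=1: S_1 = 4.25 + -1.34*1 = 2.91
i=2: S_2 = 4.25 + -1.34*2 = 1.57
i=3: S_3 = 4.25 + -1.34*3 = 0.23
i=4: S_4 = 4.25 + -1.34*4 = -1.11
The first 5 terms are: [4.25, 2.91, 1.57, 0.23, -1.11]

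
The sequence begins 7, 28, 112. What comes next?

Ratios: 28 / 7 = 4.0
This is a geometric sequence with common ratio r = 4.
Next term = 112 * 4 = 448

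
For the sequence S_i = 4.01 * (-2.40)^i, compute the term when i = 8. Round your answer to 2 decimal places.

S_8 = 4.01 * (-2.4)^8 ≈ 4.01 * 1100.7531 ≈ 4414.02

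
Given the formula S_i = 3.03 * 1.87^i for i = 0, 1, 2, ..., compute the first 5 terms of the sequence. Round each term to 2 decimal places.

This is a geometric sequence.
i=0: S_0 = 3.03 * 1.87^0 = 3.03
i=1: S_1 = 3.03 * 1.87^1 ≈ 5.67
i=2: S_2 = 3.03 * 1.87^2 ≈ 10.6
i=3: S_3 = 3.03 * 1.87^3 ≈ 19.81
i=4: S_4 = 3.03 * 1.87^4 ≈ 37.05
The first 5 terms are: [3.03, 5.67, 10.6, 19.81, 37.05]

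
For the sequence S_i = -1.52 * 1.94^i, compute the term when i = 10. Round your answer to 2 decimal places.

S_10 = -1.52 * 1.94^10 ≈ -1.52 * 755.1223 ≈ -1147.79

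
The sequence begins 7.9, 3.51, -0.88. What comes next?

Differences: 3.51 - 7.9 = -4.39
This is an arithmetic sequence with common difference d = -4.39.
Next term = -0.88 + -4.39 = -5.27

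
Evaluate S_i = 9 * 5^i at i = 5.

S_5 = 9 * 5^5 = 9 * 3125 = 28125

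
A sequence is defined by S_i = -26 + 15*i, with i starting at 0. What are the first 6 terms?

This is an arithmetic sequence.
i=0: S_0 = -26 + 15*0 = -26
i=1: S_1 = -26 + 15*1 = -11
i=2: S_2 = -26 + 15*2 = 4
i=3: S_3 = -26 + 15*3 = 19
i=4: S_4 = -26 + 15*4 = 34
i=5: S_5 = -26 + 15*5 = 49
The first 6 terms are: [-26, -11, 4, 19, 34, 49]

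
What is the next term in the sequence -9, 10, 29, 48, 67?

Differences: 10 - -9 = 19
This is an arithmetic sequence with common difference d = 19.
Next term = 67 + 19 = 86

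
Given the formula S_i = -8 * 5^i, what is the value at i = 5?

S_5 = -8 * 5^5 = -8 * 3125 = -25000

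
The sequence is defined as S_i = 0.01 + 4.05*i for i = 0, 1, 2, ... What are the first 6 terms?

This is an arithmetic sequence.
i=0: S_0 = 0.01 + 4.05*0 = 0.01
i=1: S_1 = 0.01 + 4.05*1 = 4.06
i=2: S_2 = 0.01 + 4.05*2 = 8.11
i=3: S_3 = 0.01 + 4.05*3 = 12.16
i=4: S_4 = 0.01 + 4.05*4 = 16.21
i=5: S_5 = 0.01 + 4.05*5 = 20.26
The first 6 terms are: [0.01, 4.06, 8.11, 12.16, 16.21, 20.26]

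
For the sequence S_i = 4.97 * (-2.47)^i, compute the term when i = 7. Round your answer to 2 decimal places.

S_7 = 4.97 * (-2.47)^7 ≈ 4.97 * -560.8913 ≈ -2787.63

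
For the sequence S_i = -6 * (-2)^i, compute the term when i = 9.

S_9 = -6 * (-2)^9 = -6 * -512 = 3072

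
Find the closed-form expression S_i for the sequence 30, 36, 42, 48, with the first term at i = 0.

Check differences: 36 - 30 = 6
42 - 36 = 6
Common difference d = 6.
First term a = 30.
Formula: S_i = 30 + 6*i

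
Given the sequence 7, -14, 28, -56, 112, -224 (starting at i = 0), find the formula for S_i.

Check ratios: -14 / 7 = -2.0
Common ratio r = -2.
First term a = 7.
Formula: S_i = 7 * (-2)^i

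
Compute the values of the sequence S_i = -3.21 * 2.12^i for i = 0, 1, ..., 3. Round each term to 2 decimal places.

This is a geometric sequence.
i=0: S_0 = -3.21 * 2.12^0 = -3.21
i=1: S_1 = -3.21 * 2.12^1 ≈ -6.81
i=2: S_2 = -3.21 * 2.12^2 ≈ -14.43
i=3: S_3 = -3.21 * 2.12^3 ≈ -30.59
The first 4 terms are: [-3.21, -6.81, -14.43, -30.59]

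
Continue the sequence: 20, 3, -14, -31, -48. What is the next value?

Differences: 3 - 20 = -17
This is an arithmetic sequence with common difference d = -17.
Next term = -48 + -17 = -65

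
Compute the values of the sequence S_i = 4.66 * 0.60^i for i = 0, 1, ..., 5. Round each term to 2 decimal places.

This is a geometric sequence.
i=0: S_0 = 4.66 * 0.6^0 = 4.66
i=1: S_1 = 4.66 * 0.6^1 ≈ 2.8
i=2: S_2 = 4.66 * 0.6^2 ≈ 1.68
i=3: S_3 = 4.66 * 0.6^3 ≈ 1.01
i=4: S_4 = 4.66 * 0.6^4 ≈ 0.6
i=5: S_5 = 4.66 * 0.6^5 ≈ 0.36
The first 6 terms are: [4.66, 2.8, 1.68, 1.01, 0.6, 0.36]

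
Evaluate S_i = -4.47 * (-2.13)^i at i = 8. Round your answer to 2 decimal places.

S_8 = -4.47 * (-2.13)^8 ≈ -4.47 * 423.6789 ≈ -1893.84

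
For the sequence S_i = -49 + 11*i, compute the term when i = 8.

S_8 = -49 + 11*8 = -49 + 88 = 39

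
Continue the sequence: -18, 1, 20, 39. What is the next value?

Differences: 1 - -18 = 19
This is an arithmetic sequence with common difference d = 19.
Next term = 39 + 19 = 58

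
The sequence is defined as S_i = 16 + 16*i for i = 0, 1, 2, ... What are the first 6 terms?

This is an arithmetic sequence.
i=0: S_0 = 16 + 16*0 = 16
i=1: S_1 = 16 + 16*1 = 32
i=2: S_2 = 16 + 16*2 = 48
i=3: S_3 = 16 + 16*3 = 64
i=4: S_4 = 16 + 16*4 = 80
i=5: S_5 = 16 + 16*5 = 96
The first 6 terms are: [16, 32, 48, 64, 80, 96]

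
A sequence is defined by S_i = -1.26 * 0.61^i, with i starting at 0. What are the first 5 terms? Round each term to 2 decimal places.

This is a geometric sequence.
i=0: S_0 = -1.26 * 0.61^0 = -1.26
i=1: S_1 = -1.26 * 0.61^1 ≈ -0.77
i=2: S_2 = -1.26 * 0.61^2 ≈ -0.47
i=3: S_3 = -1.26 * 0.61^3 ≈ -0.29
i=4: S_4 = -1.26 * 0.61^4 ≈ -0.17
The first 5 terms are: [-1.26, -0.77, -0.47, -0.29, -0.17]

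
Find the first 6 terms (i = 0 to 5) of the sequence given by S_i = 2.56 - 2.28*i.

This is an arithmetic sequence.
i=0: S_0 = 2.56 + -2.28*0 = 2.56
i=1: S_1 = 2.56 + -2.28*1 = 0.28
i=2: S_2 = 2.56 + -2.28*2 = -2.0
i=3: S_3 = 2.56 + -2.28*3 = -4.28
i=4: S_4 = 2.56 + -2.28*4 = -6.56
i=5: S_5 = 2.56 + -2.28*5 = -8.84
The first 6 terms are: [2.56, 0.28, -2.0, -4.28, -6.56, -8.84]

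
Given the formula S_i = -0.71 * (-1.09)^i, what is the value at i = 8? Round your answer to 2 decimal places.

S_8 = -0.71 * (-1.09)^8 ≈ -0.71 * 1.9926 ≈ -1.41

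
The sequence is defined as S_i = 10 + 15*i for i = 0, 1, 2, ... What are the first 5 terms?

This is an arithmetic sequence.
i=0: S_0 = 10 + 15*0 = 10
i=1: S_1 = 10 + 15*1 = 25
i=2: S_2 = 10 + 15*2 = 40
i=3: S_3 = 10 + 15*3 = 55
i=4: S_4 = 10 + 15*4 = 70
The first 5 terms are: [10, 25, 40, 55, 70]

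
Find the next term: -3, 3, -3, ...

Ratios: 3 / -3 = -1.0
This is a geometric sequence with common ratio r = -1.
Next term = -3 * -1 = 3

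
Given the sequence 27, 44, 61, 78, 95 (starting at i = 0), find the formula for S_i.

Check differences: 44 - 27 = 17
61 - 44 = 17
Common difference d = 17.
First term a = 27.
Formula: S_i = 27 + 17*i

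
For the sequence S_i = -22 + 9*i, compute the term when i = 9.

S_9 = -22 + 9*9 = -22 + 81 = 59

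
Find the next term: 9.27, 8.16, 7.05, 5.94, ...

Differences: 8.16 - 9.27 = -1.11
This is an arithmetic sequence with common difference d = -1.11.
Next term = 5.94 + -1.11 = 4.83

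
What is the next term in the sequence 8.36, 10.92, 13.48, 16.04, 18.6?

Differences: 10.92 - 8.36 = 2.56
This is an arithmetic sequence with common difference d = 2.56.
Next term = 18.6 + 2.56 = 21.16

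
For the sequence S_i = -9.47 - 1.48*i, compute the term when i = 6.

S_6 = -9.47 + -1.48*6 = -9.47 + -8.88 = -18.35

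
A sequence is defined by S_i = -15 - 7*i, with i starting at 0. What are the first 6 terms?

This is an arithmetic sequence.
i=0: S_0 = -15 + -7*0 = -15
i=1: S_1 = -15 + -7*1 = -22
i=2: S_2 = -15 + -7*2 = -29
i=3: S_3 = -15 + -7*3 = -36
i=4: S_4 = -15 + -7*4 = -43
i=5: S_5 = -15 + -7*5 = -50
The first 6 terms are: [-15, -22, -29, -36, -43, -50]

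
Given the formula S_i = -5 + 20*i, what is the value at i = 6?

S_6 = -5 + 20*6 = -5 + 120 = 115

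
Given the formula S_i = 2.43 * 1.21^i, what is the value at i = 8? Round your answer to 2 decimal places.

S_8 = 2.43 * 1.21^8 ≈ 2.43 * 4.595 ≈ 11.17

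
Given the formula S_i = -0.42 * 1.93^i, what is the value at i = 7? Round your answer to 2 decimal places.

S_7 = -0.42 * 1.93^7 ≈ -0.42 * 99.7473 ≈ -41.89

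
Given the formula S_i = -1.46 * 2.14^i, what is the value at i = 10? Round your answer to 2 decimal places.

S_10 = -1.46 * 2.14^10 ≈ -1.46 * 2014.363 ≈ -2940.97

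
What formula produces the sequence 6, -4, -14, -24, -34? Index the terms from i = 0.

Check differences: -4 - 6 = -10
-14 - -4 = -10
Common difference d = -10.
First term a = 6.
Formula: S_i = 6 - 10*i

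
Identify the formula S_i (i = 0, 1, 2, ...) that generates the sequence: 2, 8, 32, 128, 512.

Check ratios: 8 / 2 = 4.0
Common ratio r = 4.
First term a = 2.
Formula: S_i = 2 * 4^i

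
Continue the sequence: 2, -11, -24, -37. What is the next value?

Differences: -11 - 2 = -13
This is an arithmetic sequence with common difference d = -13.
Next term = -37 + -13 = -50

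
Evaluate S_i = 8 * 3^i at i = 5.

S_5 = 8 * 3^5 = 8 * 243 = 1944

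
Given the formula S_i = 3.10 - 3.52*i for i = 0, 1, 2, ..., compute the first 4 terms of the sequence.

This is an arithmetic sequence.
i=0: S_0 = 3.1 + -3.52*0 = 3.1
i=1: S_1 = 3.1 + -3.52*1 = -0.42
i=2: S_2 = 3.1 + -3.52*2 = -3.94
i=3: S_3 = 3.1 + -3.52*3 = -7.46
The first 4 terms are: [3.1, -0.42, -3.94, -7.46]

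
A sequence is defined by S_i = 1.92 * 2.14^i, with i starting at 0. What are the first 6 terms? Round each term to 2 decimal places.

This is a geometric sequence.
i=0: S_0 = 1.92 * 2.14^0 = 1.92
i=1: S_1 = 1.92 * 2.14^1 ≈ 4.11
i=2: S_2 = 1.92 * 2.14^2 ≈ 8.79
i=3: S_3 = 1.92 * 2.14^3 ≈ 18.82
i=4: S_4 = 1.92 * 2.14^4 ≈ 40.27
i=5: S_5 = 1.92 * 2.14^5 ≈ 86.17
The first 6 terms are: [1.92, 4.11, 8.79, 18.82, 40.27, 86.17]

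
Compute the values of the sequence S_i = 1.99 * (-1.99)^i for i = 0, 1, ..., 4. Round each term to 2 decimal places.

This is a geometric sequence.
i=0: S_0 = 1.99 * (-1.99)^0 = 1.99
i=1: S_1 = 1.99 * (-1.99)^1 ≈ -3.96
i=2: S_2 = 1.99 * (-1.99)^2 ≈ 7.88
i=3: S_3 = 1.99 * (-1.99)^3 ≈ -15.68
i=4: S_4 = 1.99 * (-1.99)^4 ≈ 31.21
The first 5 terms are: [1.99, -3.96, 7.88, -15.68, 31.21]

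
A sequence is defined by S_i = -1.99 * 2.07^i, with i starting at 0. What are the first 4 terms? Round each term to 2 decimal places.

This is a geometric sequence.
i=0: S_0 = -1.99 * 2.07^0 = -1.99
i=1: S_1 = -1.99 * 2.07^1 ≈ -4.12
i=2: S_2 = -1.99 * 2.07^2 ≈ -8.53
i=3: S_3 = -1.99 * 2.07^3 ≈ -17.65
The first 4 terms are: [-1.99, -4.12, -8.53, -17.65]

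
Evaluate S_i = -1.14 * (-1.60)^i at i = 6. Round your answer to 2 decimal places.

S_6 = -1.14 * (-1.6)^6 ≈ -1.14 * 16.7772 ≈ -19.13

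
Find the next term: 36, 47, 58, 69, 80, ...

Differences: 47 - 36 = 11
This is an arithmetic sequence with common difference d = 11.
Next term = 80 + 11 = 91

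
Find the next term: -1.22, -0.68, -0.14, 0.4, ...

Differences: -0.68 - -1.22 = 0.54
This is an arithmetic sequence with common difference d = 0.54.
Next term = 0.4 + 0.54 = 0.94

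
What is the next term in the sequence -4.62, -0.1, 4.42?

Differences: -0.1 - -4.62 = 4.52
This is an arithmetic sequence with common difference d = 4.52.
Next term = 4.42 + 4.52 = 8.94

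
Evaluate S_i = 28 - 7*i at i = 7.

S_7 = 28 + -7*7 = 28 + -49 = -21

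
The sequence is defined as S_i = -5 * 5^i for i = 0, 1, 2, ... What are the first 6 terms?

This is a geometric sequence.
i=0: S_0 = -5 * 5^0 = -5
i=1: S_1 = -5 * 5^1 = -25
i=2: S_2 = -5 * 5^2 = -125
i=3: S_3 = -5 * 5^3 = -625
i=4: S_4 = -5 * 5^4 = -3125
i=5: S_5 = -5 * 5^5 = -15625
The first 6 terms are: [-5, -25, -125, -625, -3125, -15625]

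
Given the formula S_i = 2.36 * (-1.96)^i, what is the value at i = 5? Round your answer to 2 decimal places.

S_5 = 2.36 * (-1.96)^5 ≈ 2.36 * -28.9255 ≈ -68.26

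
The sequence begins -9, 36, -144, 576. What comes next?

Ratios: 36 / -9 = -4.0
This is a geometric sequence with common ratio r = -4.
Next term = 576 * -4 = -2304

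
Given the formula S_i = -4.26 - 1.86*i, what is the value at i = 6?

S_6 = -4.26 + -1.86*6 = -4.26 + -11.16 = -15.42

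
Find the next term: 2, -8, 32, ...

Ratios: -8 / 2 = -4.0
This is a geometric sequence with common ratio r = -4.
Next term = 32 * -4 = -128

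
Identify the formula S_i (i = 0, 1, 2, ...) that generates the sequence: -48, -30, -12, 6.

Check differences: -30 - -48 = 18
-12 - -30 = 18
Common difference d = 18.
First term a = -48.
Formula: S_i = -48 + 18*i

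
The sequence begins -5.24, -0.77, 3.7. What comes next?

Differences: -0.77 - -5.24 = 4.47
This is an arithmetic sequence with common difference d = 4.47.
Next term = 3.7 + 4.47 = 8.17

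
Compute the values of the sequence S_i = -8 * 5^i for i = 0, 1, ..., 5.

This is a geometric sequence.
i=0: S_0 = -8 * 5^0 = -8
i=1: S_1 = -8 * 5^1 = -40
i=2: S_2 = -8 * 5^2 = -200
i=3: S_3 = -8 * 5^3 = -1000
i=4: S_4 = -8 * 5^4 = -5000
i=5: S_5 = -8 * 5^5 = -25000
The first 6 terms are: [-8, -40, -200, -1000, -5000, -25000]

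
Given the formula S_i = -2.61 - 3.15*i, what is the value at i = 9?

S_9 = -2.61 + -3.15*9 = -2.61 + -28.35 = -30.96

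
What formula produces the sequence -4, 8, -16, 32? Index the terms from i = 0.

Check ratios: 8 / -4 = -2.0
Common ratio r = -2.
First term a = -4.
Formula: S_i = -4 * (-2)^i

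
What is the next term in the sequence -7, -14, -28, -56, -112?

Ratios: -14 / -7 = 2.0
This is a geometric sequence with common ratio r = 2.
Next term = -112 * 2 = -224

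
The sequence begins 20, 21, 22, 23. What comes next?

Differences: 21 - 20 = 1
This is an arithmetic sequence with common difference d = 1.
Next term = 23 + 1 = 24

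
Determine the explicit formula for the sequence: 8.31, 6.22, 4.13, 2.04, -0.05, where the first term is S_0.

Check differences: 6.22 - 8.31 = -2.09
4.13 - 6.22 = -2.09
Common difference d = -2.09.
First term a = 8.31.
Formula: S_i = 8.31 - 2.09*i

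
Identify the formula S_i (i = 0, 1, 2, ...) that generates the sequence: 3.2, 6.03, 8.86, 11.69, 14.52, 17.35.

Check differences: 6.03 - 3.2 = 2.83
8.86 - 6.03 = 2.83
Common difference d = 2.83.
First term a = 3.2.
Formula: S_i = 3.20 + 2.83*i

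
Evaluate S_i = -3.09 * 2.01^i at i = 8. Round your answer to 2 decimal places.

S_8 = -3.09 * 2.01^8 ≈ -3.09 * 266.421 ≈ -823.24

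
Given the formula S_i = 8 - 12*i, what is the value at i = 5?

S_5 = 8 + -12*5 = 8 + -60 = -52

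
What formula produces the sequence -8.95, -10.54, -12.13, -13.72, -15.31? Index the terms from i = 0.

Check differences: -10.54 - -8.95 = -1.59
-12.13 - -10.54 = -1.59
Common difference d = -1.59.
First term a = -8.95.
Formula: S_i = -8.95 - 1.59*i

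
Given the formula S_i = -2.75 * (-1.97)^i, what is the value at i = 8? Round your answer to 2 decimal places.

S_8 = -2.75 * (-1.97)^8 ≈ -2.75 * 226.8453 ≈ -623.82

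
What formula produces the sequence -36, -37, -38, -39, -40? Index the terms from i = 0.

Check differences: -37 - -36 = -1
-38 - -37 = -1
Common difference d = -1.
First term a = -36.
Formula: S_i = -36 - 1*i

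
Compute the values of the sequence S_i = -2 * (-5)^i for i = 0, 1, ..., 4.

This is a geometric sequence.
i=0: S_0 = -2 * (-5)^0 = -2
i=1: S_1 = -2 * (-5)^1 = 10
i=2: S_2 = -2 * (-5)^2 = -50
i=3: S_3 = -2 * (-5)^3 = 250
i=4: S_4 = -2 * (-5)^4 = -1250
The first 5 terms are: [-2, 10, -50, 250, -1250]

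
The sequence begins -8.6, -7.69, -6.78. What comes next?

Differences: -7.69 - -8.6 = 0.91
This is an arithmetic sequence with common difference d = 0.91.
Next term = -6.78 + 0.91 = -5.87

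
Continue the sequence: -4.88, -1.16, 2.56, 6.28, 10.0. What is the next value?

Differences: -1.16 - -4.88 = 3.72
This is an arithmetic sequence with common difference d = 3.72.
Next term = 10.0 + 3.72 = 13.72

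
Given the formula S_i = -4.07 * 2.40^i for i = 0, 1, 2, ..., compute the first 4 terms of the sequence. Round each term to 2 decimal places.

This is a geometric sequence.
i=0: S_0 = -4.07 * 2.4^0 = -4.07
i=1: S_1 = -4.07 * 2.4^1 ≈ -9.77
i=2: S_2 = -4.07 * 2.4^2 ≈ -23.44
i=3: S_3 = -4.07 * 2.4^3 ≈ -56.26
The first 4 terms are: [-4.07, -9.77, -23.44, -56.26]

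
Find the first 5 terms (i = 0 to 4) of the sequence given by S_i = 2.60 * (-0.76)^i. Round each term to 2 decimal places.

This is a geometric sequence.
i=0: S_0 = 2.6 * (-0.76)^0 = 2.6
i=1: S_1 = 2.6 * (-0.76)^1 ≈ -1.98
i=2: S_2 = 2.6 * (-0.76)^2 ≈ 1.5
i=3: S_3 = 2.6 * (-0.76)^3 ≈ -1.14
i=4: S_4 = 2.6 * (-0.76)^4 ≈ 0.87
The first 5 terms are: [2.6, -1.98, 1.5, -1.14, 0.87]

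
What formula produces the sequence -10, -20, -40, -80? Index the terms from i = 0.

Check ratios: -20 / -10 = 2.0
Common ratio r = 2.
First term a = -10.
Formula: S_i = -10 * 2^i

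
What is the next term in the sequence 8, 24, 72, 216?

Ratios: 24 / 8 = 3.0
This is a geometric sequence with common ratio r = 3.
Next term = 216 * 3 = 648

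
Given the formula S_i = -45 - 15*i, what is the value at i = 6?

S_6 = -45 + -15*6 = -45 + -90 = -135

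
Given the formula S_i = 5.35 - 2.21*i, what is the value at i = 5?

S_5 = 5.35 + -2.21*5 = 5.35 + -11.05 = -5.7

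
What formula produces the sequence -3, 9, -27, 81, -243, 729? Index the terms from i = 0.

Check ratios: 9 / -3 = -3.0
Common ratio r = -3.
First term a = -3.
Formula: S_i = -3 * (-3)^i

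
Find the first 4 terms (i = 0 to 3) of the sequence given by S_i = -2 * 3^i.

This is a geometric sequence.
i=0: S_0 = -2 * 3^0 = -2
i=1: S_1 = -2 * 3^1 = -6
i=2: S_2 = -2 * 3^2 = -18
i=3: S_3 = -2 * 3^3 = -54
The first 4 terms are: [-2, -6, -18, -54]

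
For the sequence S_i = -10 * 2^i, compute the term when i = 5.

S_5 = -10 * 2^5 = -10 * 32 = -320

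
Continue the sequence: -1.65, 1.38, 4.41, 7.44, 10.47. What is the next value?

Differences: 1.38 - -1.65 = 3.03
This is an arithmetic sequence with common difference d = 3.03.
Next term = 10.47 + 3.03 = 13.5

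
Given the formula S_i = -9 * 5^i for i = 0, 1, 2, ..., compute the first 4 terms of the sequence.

This is a geometric sequence.
i=0: S_0 = -9 * 5^0 = -9
i=1: S_1 = -9 * 5^1 = -45
i=2: S_2 = -9 * 5^2 = -225
i=3: S_3 = -9 * 5^3 = -1125
The first 4 terms are: [-9, -45, -225, -1125]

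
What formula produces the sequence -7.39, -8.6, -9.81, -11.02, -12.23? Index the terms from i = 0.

Check differences: -8.6 - -7.39 = -1.21
-9.81 - -8.6 = -1.21
Common difference d = -1.21.
First term a = -7.39.
Formula: S_i = -7.39 - 1.21*i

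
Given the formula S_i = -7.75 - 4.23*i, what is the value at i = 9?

S_9 = -7.75 + -4.23*9 = -7.75 + -38.07 = -45.82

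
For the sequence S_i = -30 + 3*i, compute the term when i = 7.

S_7 = -30 + 3*7 = -30 + 21 = -9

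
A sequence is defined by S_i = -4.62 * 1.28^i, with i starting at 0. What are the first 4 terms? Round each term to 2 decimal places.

This is a geometric sequence.
i=0: S_0 = -4.62 * 1.28^0 = -4.62
i=1: S_1 = -4.62 * 1.28^1 ≈ -5.91
i=2: S_2 = -4.62 * 1.28^2 ≈ -7.57
i=3: S_3 = -4.62 * 1.28^3 ≈ -9.69
The first 4 terms are: [-4.62, -5.91, -7.57, -9.69]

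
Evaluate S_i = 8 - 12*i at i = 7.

S_7 = 8 + -12*7 = 8 + -84 = -76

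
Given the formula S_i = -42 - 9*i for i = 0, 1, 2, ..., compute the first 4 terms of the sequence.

This is an arithmetic sequence.
i=0: S_0 = -42 + -9*0 = -42
i=1: S_1 = -42 + -9*1 = -51
i=2: S_2 = -42 + -9*2 = -60
i=3: S_3 = -42 + -9*3 = -69
The first 4 terms are: [-42, -51, -60, -69]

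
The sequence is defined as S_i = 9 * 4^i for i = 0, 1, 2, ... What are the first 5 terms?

This is a geometric sequence.
i=0: S_0 = 9 * 4^0 = 9
i=1: S_1 = 9 * 4^1 = 36
i=2: S_2 = 9 * 4^2 = 144
i=3: S_3 = 9 * 4^3 = 576
i=4: S_4 = 9 * 4^4 = 2304
The first 5 terms are: [9, 36, 144, 576, 2304]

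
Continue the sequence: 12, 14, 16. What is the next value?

Differences: 14 - 12 = 2
This is an arithmetic sequence with common difference d = 2.
Next term = 16 + 2 = 18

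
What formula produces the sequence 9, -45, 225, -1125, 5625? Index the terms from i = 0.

Check ratios: -45 / 9 = -5.0
Common ratio r = -5.
First term a = 9.
Formula: S_i = 9 * (-5)^i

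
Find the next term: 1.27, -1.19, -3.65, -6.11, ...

Differences: -1.19 - 1.27 = -2.46
This is an arithmetic sequence with common difference d = -2.46.
Next term = -6.11 + -2.46 = -8.57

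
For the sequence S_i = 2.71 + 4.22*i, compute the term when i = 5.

S_5 = 2.71 + 4.22*5 = 2.71 + 21.1 = 23.81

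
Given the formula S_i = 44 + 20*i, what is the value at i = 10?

S_10 = 44 + 20*10 = 44 + 200 = 244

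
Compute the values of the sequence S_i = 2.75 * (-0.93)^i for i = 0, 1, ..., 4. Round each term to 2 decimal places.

This is a geometric sequence.
i=0: S_0 = 2.75 * (-0.93)^0 = 2.75
i=1: S_1 = 2.75 * (-0.93)^1 ≈ -2.56
i=2: S_2 = 2.75 * (-0.93)^2 ≈ 2.38
i=3: S_3 = 2.75 * (-0.93)^3 ≈ -2.21
i=4: S_4 = 2.75 * (-0.93)^4 ≈ 2.06
The first 5 terms are: [2.75, -2.56, 2.38, -2.21, 2.06]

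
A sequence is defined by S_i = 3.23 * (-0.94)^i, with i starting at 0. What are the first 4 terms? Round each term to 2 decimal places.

This is a geometric sequence.
i=0: S_0 = 3.23 * (-0.94)^0 = 3.23
i=1: S_1 = 3.23 * (-0.94)^1 ≈ -3.04
i=2: S_2 = 3.23 * (-0.94)^2 ≈ 2.85
i=3: S_3 = 3.23 * (-0.94)^3 ≈ -2.68
The first 4 terms are: [3.23, -3.04, 2.85, -2.68]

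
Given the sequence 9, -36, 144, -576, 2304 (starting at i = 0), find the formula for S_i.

Check ratios: -36 / 9 = -4.0
Common ratio r = -4.
First term a = 9.
Formula: S_i = 9 * (-4)^i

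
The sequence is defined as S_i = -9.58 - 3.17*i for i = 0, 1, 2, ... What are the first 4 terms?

This is an arithmetic sequence.
i=0: S_0 = -9.58 + -3.17*0 = -9.58
i=1: S_1 = -9.58 + -3.17*1 = -12.75
i=2: S_2 = -9.58 + -3.17*2 = -15.92
i=3: S_3 = -9.58 + -3.17*3 = -19.09
The first 4 terms are: [-9.58, -12.75, -15.92, -19.09]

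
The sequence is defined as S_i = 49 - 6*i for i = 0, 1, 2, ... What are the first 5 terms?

This is an arithmetic sequence.
i=0: S_0 = 49 + -6*0 = 49
i=1: S_1 = 49 + -6*1 = 43
i=2: S_2 = 49 + -6*2 = 37
i=3: S_3 = 49 + -6*3 = 31
i=4: S_4 = 49 + -6*4 = 25
The first 5 terms are: [49, 43, 37, 31, 25]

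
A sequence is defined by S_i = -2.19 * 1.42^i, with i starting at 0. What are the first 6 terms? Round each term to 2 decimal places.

This is a geometric sequence.
i=0: S_0 = -2.19 * 1.42^0 = -2.19
i=1: S_1 = -2.19 * 1.42^1 ≈ -3.11
i=2: S_2 = -2.19 * 1.42^2 ≈ -4.42
i=3: S_3 = -2.19 * 1.42^3 ≈ -6.27
i=4: S_4 = -2.19 * 1.42^4 ≈ -8.9
i=5: S_5 = -2.19 * 1.42^5 ≈ -12.64
The first 6 terms are: [-2.19, -3.11, -4.42, -6.27, -8.9, -12.64]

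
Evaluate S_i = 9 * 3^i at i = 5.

S_5 = 9 * 3^5 = 9 * 243 = 2187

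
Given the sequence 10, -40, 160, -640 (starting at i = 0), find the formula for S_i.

Check ratios: -40 / 10 = -4.0
Common ratio r = -4.
First term a = 10.
Formula: S_i = 10 * (-4)^i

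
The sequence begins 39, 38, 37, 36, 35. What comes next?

Differences: 38 - 39 = -1
This is an arithmetic sequence with common difference d = -1.
Next term = 35 + -1 = 34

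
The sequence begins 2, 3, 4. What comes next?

Differences: 3 - 2 = 1
This is an arithmetic sequence with common difference d = 1.
Next term = 4 + 1 = 5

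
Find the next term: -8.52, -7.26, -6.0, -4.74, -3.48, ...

Differences: -7.26 - -8.52 = 1.26
This is an arithmetic sequence with common difference d = 1.26.
Next term = -3.48 + 1.26 = -2.22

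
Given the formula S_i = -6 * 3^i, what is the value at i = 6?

S_6 = -6 * 3^6 = -6 * 729 = -4374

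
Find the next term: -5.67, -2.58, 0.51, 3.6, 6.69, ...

Differences: -2.58 - -5.67 = 3.09
This is an arithmetic sequence with common difference d = 3.09.
Next term = 6.69 + 3.09 = 9.78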